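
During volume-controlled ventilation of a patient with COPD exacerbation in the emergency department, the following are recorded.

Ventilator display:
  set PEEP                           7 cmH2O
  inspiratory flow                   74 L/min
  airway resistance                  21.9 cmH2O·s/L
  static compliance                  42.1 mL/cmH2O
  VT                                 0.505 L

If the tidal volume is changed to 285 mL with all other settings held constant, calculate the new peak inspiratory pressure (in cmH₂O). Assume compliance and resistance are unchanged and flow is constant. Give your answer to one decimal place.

Flow: 74 L/min ÷ 60 = 1.2333 L/s.
PIP = Vt/C + R·V̇ + PEEP (constant-flow equation of motion).
Only the elastic term changes: ΔPIP = ΔVt / C = (285 − 505) / 42.1 = -5.226 cmH2O.
Original PIP = 505/42.1 + 21.9×1.2333 + 7 = 46.005 cmH2O; new PIP = 46.005 + (-5.226) = 40.779 cmH2O.

40.8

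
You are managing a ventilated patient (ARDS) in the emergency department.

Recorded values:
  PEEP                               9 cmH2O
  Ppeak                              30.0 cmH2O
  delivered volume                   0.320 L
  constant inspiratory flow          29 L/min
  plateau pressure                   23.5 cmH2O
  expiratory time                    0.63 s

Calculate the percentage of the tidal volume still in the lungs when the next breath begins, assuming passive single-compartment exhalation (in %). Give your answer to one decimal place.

Flow: 29 L/min ÷ 60 = 0.4833 L/s.
R = (PIP − Pplat)/V̇ = (30.0 − 23.5) / 0.4833 = 6.5/0.4833 = 13.449 cmH2O·s/L.
C = Vt/(Pplat − PEEP) = 320.0 / (23.5 − 9) = 320.0/14.5 = 22.069 mL/cmH2O.
τ = R × C = 13.449 × 0.02207 L/cmH2O = 0.2968 s.
Fraction remaining at end-expiration = e^(−Te/τ) = e^(−0.63/0.2968) = 0.1197 → 11.97%.

12.0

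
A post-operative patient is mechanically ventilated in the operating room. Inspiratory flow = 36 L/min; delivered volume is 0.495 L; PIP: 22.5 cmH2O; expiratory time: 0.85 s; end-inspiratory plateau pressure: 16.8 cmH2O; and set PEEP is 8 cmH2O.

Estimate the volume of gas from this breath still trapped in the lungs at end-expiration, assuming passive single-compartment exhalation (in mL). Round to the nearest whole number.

101

Flow: 36 L/min ÷ 60 = 0.6 L/s.
R = (PIP − Pplat)/V̇ = (22.5 − 16.8) / 0.6 = 5.7/0.6 = 9.5 cmH2O·s/L.
C = Vt/(Pplat − PEEP) = 495.0 / (16.8 − 8) = 495.0/8.8 = 56.25 mL/cmH2O.
τ = R × C = 9.5 × 0.05625 L/cmH2O = 0.5344 s.
Fraction remaining = e^(−Te/τ) = e^(−0.85/0.5344) = 0.2038.
Trapped volume = 495.0 × 0.2038 = 100.88 mL.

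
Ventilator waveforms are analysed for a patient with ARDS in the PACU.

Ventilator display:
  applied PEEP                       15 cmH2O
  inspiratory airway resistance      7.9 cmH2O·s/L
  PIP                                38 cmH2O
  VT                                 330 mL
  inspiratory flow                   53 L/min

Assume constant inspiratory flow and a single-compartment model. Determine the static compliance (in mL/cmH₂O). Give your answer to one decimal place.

Flow: 53 L/min ÷ 60 = 0.8833 L/s.
Equation of motion (constant flow): PIP = Vt/C + R·V̇ + PEEP.
Vt/C = PIP − R·V̇ − PEEP = 38 − 7.9×0.8833 − 15 = 38 − 6.978 − 15 = 16.022 cmH2O.
C = Vt / 16.022 = 330 / 16.022 = 20.597 mL/cmH2O.

20.6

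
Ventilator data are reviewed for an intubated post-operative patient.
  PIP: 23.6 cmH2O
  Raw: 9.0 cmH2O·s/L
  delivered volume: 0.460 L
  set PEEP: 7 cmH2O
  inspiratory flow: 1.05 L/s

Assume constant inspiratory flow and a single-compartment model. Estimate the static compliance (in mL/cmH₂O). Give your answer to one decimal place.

Equation of motion (constant flow): PIP = Vt/C + R·V̇ + PEEP.
Vt/C = PIP − R·V̇ − PEEP = 23.6 − 9.0×1.05 − 7 = 23.6 − 9.45 − 7 = 7.15 cmH2O.
C = Vt / 7.15 = 460 / 7.15 = 64.336 mL/cmH2O.

64.3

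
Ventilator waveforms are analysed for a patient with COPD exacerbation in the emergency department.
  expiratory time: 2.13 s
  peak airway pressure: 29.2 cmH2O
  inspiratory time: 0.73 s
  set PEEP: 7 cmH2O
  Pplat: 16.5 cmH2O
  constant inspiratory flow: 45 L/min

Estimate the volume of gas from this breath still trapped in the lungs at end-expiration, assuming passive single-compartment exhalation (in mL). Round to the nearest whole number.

62

Flow: 45 L/min ÷ 60 = 0.75 L/s.
Vt = flow × Ti = 0.75 L/s × 0.73 s × 1000 mL/L = 547.5 mL.
R = (PIP − Pplat)/V̇ = (29.2 − 16.5) / 0.75 = 12.7/0.75 = 16.933 cmH2O·s/L.
C = Vt/(Pplat − PEEP) = 547.5 / (16.5 − 7) = 547.5/9.5 = 57.632 mL/cmH2O.
τ = R × C = 16.933 × 0.05763 L/cmH2O = 0.9758 s.
Fraction remaining = e^(−Te/τ) = e^(−2.13/0.9758) = 0.1127.
Trapped volume = 547.5 × 0.1127 = 61.703 mL.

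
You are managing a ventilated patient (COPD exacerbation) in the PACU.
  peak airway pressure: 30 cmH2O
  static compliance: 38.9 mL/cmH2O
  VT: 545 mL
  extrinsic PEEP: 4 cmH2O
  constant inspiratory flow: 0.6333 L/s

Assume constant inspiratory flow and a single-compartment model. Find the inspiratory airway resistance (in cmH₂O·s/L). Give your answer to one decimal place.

18.9

Equation of motion (constant flow): PIP = Vt/C + R·V̇ + PEEP.
R·V̇ = PIP − Vt/C − PEEP = 30 − 545/38.9 − 4 = 30 − 14.01 − 4 = 11.99 cmH2O.
R = 11.99 / 0.6333 = 18.933 cmH2O·s/L.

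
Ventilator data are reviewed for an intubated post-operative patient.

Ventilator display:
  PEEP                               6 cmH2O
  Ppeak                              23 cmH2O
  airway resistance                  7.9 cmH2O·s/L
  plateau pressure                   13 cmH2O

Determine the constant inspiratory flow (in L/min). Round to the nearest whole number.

76

flow = (PIP − Pplat) / Raw = (23 − 13) / 7.9 = 1.266 L/s × 60 = 75.96 L/min.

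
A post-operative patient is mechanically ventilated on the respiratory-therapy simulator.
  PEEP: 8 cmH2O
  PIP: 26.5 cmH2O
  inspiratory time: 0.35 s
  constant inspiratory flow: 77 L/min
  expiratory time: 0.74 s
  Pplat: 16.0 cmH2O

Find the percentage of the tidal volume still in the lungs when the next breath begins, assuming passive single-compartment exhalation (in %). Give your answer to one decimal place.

Flow: 77 L/min ÷ 60 = 1.2833 L/s.
Vt = flow × Ti = 1.2833 L/s × 0.35 s × 1000 mL/L = 449.16 mL.
R = (PIP − Pplat)/V̇ = (26.5 − 16.0) / 1.2833 = 10.5/1.2833 = 8.182 cmH2O·s/L.
C = Vt/(Pplat − PEEP) = 449.16 / (16.0 − 8) = 449.16/8.0 = 56.145 mL/cmH2O.
τ = R × C = 8.182 × 0.05615 L/cmH2O = 0.4594 s.
Fraction remaining at end-expiration = e^(−Te/τ) = e^(−0.74/0.4594) = 0.1997 → 19.97%.

20.0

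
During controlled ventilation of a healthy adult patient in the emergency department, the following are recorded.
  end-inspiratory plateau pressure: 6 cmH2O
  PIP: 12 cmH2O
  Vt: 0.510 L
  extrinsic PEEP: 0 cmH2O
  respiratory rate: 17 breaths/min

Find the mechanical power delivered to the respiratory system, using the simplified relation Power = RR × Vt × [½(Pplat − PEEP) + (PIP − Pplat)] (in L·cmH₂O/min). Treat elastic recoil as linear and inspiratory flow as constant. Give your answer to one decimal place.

78.0

Per-breath work = Vt × [½(Pplat−PEEP) + (PIP−Pplat)] = 0.510 × [0.5×6.0 + 6.0] = 0.510 × 9.0 = 4.59 L·cmH2O.
Power = 17 × 4.59 = 78.03 L·cmH2O/min.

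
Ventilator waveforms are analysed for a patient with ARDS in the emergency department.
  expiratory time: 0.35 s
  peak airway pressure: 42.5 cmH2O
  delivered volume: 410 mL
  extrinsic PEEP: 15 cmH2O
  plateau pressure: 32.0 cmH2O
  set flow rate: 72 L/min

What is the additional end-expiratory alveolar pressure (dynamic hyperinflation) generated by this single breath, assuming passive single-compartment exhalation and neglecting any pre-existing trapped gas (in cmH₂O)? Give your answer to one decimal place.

Flow: 72 L/min ÷ 60 = 1.2 L/s.
R = (PIP − Pplat)/V̇ = (42.5 − 32.0) / 1.2 = 10.5/1.2 = 8.75 cmH2O·s/L.
C = Vt/(Pplat − PEEP) = 410.0 / (32.0 − 15) = 410.0/17.0 = 24.118 mL/cmH2O.
τ = R × C = 8.75 × 0.02412 L/cmH2O = 0.2111 s.
Fraction remaining = e^(−Te/τ) = e^(−0.35/0.2111) = 0.1905; trapped volume = 410.0 × 0.1905 = 78.105 mL.
Additional alveolar pressure from trapping ≈ V_trapped / C = 78.105 / 24.118 = 3.238 cmH2O.

3.2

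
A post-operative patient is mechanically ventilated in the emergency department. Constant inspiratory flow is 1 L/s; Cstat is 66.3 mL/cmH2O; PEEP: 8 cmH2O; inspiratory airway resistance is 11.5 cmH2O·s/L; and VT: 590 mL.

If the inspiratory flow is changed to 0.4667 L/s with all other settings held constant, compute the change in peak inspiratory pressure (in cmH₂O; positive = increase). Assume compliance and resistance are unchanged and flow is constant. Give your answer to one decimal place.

PIP = Vt/C + R·V̇ + PEEP (constant-flow equation of motion).
Only the resistive term changes: ΔPIP = R × ΔV̇ = 11.5 × (0.4667 − 1) = 11.5 × -0.5333 = -6.133 cmH2O.

-6.1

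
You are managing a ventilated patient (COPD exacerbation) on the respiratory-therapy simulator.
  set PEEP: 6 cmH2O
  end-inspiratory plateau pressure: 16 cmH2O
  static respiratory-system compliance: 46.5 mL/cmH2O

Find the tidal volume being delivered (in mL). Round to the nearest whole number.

Vt = Cstat × (Pplat − PEEP) = 46.5 × (16 − 6) = 46.5 × 10.0 = 465.0 mL.

465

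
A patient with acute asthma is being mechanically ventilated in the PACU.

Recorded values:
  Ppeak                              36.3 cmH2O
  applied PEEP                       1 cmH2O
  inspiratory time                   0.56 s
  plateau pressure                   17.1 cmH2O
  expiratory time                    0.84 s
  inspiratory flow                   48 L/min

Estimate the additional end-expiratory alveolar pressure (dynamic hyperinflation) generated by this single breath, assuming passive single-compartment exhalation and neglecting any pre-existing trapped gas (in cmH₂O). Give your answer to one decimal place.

4.6

Flow: 48 L/min ÷ 60 = 0.8 L/s.
Vt = flow × Ti = 0.8 L/s × 0.56 s × 1000 mL/L = 448.0 mL.
R = (PIP − Pplat)/V̇ = (36.3 − 17.1) / 0.8 = 19.2/0.8 = 24.0 cmH2O·s/L.
C = Vt/(Pplat − PEEP) = 448.0 / (17.1 − 1) = 448.0/16.1 = 27.826 mL/cmH2O.
τ = R × C = 24.0 × 0.02783 L/cmH2O = 0.6679 s.
Fraction remaining = e^(−Te/τ) = e^(−0.84/0.6679) = 0.2843; trapped volume = 448.0 × 0.2843 = 127.37 mL.
Additional alveolar pressure from trapping ≈ V_trapped / C = 127.37 / 27.826 = 4.577 cmH2O.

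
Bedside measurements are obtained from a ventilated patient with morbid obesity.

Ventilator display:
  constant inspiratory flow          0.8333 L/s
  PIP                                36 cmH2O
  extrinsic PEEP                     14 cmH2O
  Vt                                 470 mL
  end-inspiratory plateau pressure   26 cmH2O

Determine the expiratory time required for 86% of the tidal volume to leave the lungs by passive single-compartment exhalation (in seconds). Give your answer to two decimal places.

0.92

R = (PIP − Pplat)/V̇ = (36 − 26) / 0.8333 = 10.0/0.8333 = 12.0 cmH2O·s/L.
C = Vt/(Pplat − PEEP) = 470.0 / (26 − 14) = 470.0/12.0 = 39.167 mL/cmH2O.
τ = R × C = 12.0 × 0.03917 L/cmH2O = 0.47 s.
t = −τ·ln(1 − 0.86) = −0.47·ln(0.14) = 0.9241 s.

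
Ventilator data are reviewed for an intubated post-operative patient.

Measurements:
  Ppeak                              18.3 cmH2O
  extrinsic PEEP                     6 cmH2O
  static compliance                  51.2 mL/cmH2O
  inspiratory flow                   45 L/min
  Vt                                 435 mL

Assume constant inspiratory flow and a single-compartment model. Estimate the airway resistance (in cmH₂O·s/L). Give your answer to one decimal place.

5.1

Flow: 45 L/min ÷ 60 = 0.75 L/s.
Equation of motion (constant flow): PIP = Vt/C + R·V̇ + PEEP.
R·V̇ = PIP − Vt/C − PEEP = 18.3 − 435/51.2 − 6 = 18.3 − 8.496 − 6 = 3.804 cmH2O.
R = 3.804 / 0.75 = 5.072 cmH2O·s/L.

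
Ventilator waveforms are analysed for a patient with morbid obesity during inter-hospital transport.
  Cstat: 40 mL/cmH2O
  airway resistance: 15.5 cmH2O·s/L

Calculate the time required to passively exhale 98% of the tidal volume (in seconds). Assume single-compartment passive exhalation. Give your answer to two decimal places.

τ = R × C = 15.5 × 40 mL/cmH2O = 15.5 × 0.040 L/cmH2O = 0.62 s.
Exhaled fraction f = 1 − e^(−t/τ) → t = −τ·ln(1 − f) = −0.62·ln(0.02) = 2.425 s.

2.43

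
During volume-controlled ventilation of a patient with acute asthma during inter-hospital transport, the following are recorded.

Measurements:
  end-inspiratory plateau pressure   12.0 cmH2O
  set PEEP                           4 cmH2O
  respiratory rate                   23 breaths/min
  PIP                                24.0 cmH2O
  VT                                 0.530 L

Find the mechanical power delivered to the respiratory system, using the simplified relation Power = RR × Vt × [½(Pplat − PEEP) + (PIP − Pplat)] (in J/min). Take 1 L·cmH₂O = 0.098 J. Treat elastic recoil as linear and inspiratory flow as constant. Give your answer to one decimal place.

19.1

Per-breath work = Vt × [½(Pplat−PEEP) + (PIP−Pplat)] = 0.530 × [0.5×8.0 + 12.0] = 0.530 × 16.0 = 8.48 L·cmH2O.
Power = 23 × 8.48 = 195.04 L·cmH2O/min.
× 0.098 J/(L·cmH2O) → 19.114 J/min.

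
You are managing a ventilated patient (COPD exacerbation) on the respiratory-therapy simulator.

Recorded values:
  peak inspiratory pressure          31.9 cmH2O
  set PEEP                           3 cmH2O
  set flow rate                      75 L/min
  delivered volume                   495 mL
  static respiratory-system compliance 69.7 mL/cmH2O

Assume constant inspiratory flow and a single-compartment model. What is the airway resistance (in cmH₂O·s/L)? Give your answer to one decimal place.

17.4

Flow: 75 L/min ÷ 60 = 1.25 L/s.
Equation of motion (constant flow): PIP = Vt/C + R·V̇ + PEEP.
R·V̇ = PIP − Vt/C − PEEP = 31.9 − 495/69.7 − 3 = 31.9 − 7.102 − 3 = 21.798 cmH2O.
R = 21.798 / 1.25 = 17.438 cmH2O·s/L.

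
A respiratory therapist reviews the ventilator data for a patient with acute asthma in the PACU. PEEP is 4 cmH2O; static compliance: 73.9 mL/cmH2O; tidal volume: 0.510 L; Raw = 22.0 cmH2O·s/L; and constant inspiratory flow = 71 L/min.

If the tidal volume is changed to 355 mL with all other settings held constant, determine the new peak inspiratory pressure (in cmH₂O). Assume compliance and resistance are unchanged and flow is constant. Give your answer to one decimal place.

Flow: 71 L/min ÷ 60 = 1.1833 L/s.
PIP = Vt/C + R·V̇ + PEEP (constant-flow equation of motion).
Only the elastic term changes: ΔPIP = ΔVt / C = (355 − 510) / 73.9 = -2.097 cmH2O.
Original PIP = 510/73.9 + 22.0×1.1833 + 4 = 36.934 cmH2O; new PIP = 36.934 + (-2.097) = 34.837 cmH2O.

34.8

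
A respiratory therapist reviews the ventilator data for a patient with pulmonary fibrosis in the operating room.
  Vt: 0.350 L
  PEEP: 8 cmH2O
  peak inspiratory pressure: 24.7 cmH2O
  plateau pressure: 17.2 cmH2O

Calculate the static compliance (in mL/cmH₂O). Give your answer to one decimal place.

38.0

Cstat = Vt / (Pplat − PEEP) = 350 / (17.2 − 8) = 350 / 9.2 = 38.043 mL/cmH2O.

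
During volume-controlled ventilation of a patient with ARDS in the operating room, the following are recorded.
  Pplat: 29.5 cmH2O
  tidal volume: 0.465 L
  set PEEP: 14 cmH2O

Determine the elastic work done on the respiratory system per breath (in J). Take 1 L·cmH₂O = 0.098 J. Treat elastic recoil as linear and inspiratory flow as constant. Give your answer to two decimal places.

0.35

Elastic work ≈ ½ × (Pplat − PEEP) × Vt = 0.5 × (29.5 − 14) × 0.465 L = 0.5 × 15.5 × 0.465 = 3.604 L·cmH2O.
× 0.098 J/(L·cmH2O) → 0.3532 J.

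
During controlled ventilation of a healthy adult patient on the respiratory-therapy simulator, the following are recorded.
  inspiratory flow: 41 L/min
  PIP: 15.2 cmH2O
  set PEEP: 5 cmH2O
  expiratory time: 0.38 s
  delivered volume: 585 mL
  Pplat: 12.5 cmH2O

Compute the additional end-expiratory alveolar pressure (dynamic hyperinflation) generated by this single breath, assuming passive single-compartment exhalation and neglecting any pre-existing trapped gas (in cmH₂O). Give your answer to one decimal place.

Flow: 41 L/min ÷ 60 = 0.6833 L/s.
R = (PIP − Pplat)/V̇ = (15.2 − 12.5) / 0.6833 = 2.7/0.6833 = 3.951 cmH2O·s/L.
C = Vt/(Pplat − PEEP) = 585.0 / (12.5 − 5) = 585.0/7.5 = 78.0 mL/cmH2O.
τ = R × C = 3.951 × 0.078 L/cmH2O = 0.3082 s.
Fraction remaining = e^(−Te/τ) = e^(−0.38/0.3082) = 0.2914; trapped volume = 585.0 × 0.2914 = 170.47 mL.
Additional alveolar pressure from trapping ≈ V_trapped / C = 170.47 / 78.0 = 2.186 cmH2O.

2.2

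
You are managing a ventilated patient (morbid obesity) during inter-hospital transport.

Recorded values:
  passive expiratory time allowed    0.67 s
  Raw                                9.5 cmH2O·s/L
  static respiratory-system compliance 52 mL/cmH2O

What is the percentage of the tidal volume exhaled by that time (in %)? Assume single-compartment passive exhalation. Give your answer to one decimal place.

74.2

τ = R × C = 9.5 × 52 mL/cmH2O = 9.5 × 0.052 L/cmH2O = 0.494 s.
Passive exhalation: V(t)/V₀ = e^(−t/τ) = e^(−0.67/0.494) = 0.2576.
Fraction exhaled = 1 − 0.2576 = 0.7424 → 74.24%.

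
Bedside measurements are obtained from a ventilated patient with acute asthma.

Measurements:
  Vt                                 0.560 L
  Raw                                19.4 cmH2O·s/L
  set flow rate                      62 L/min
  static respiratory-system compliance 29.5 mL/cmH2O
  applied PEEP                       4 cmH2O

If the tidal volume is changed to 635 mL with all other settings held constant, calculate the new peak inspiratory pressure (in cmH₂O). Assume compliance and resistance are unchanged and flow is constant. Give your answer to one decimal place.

45.6

Flow: 62 L/min ÷ 60 = 1.0333 L/s.
PIP = Vt/C + R·V̇ + PEEP (constant-flow equation of motion).
Only the elastic term changes: ΔPIP = ΔVt / C = (635 − 560) / 29.5 = 2.542 cmH2O.
Original PIP = 560/29.5 + 19.4×1.0333 + 4 = 43.029 cmH2O; new PIP = 43.029 + (2.542) = 45.571 cmH2O.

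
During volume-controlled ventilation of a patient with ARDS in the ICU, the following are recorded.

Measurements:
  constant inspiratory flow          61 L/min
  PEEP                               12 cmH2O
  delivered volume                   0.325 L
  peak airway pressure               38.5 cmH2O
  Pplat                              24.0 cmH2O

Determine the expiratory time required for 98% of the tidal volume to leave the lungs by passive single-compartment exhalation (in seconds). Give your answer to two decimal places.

1.51

Flow: 61 L/min ÷ 60 = 1.0167 L/s.
R = (PIP − Pplat)/V̇ = (38.5 − 24.0) / 1.0167 = 14.5/1.0167 = 14.262 cmH2O·s/L.
C = Vt/(Pplat − PEEP) = 325.0 / (24.0 − 12) = 325.0/12.0 = 27.083 mL/cmH2O.
τ = R × C = 14.262 × 0.02708 L/cmH2O = 0.3862 s.
t = −τ·ln(1 − 0.98) = −0.3862·ln(0.02) = 1.511 s.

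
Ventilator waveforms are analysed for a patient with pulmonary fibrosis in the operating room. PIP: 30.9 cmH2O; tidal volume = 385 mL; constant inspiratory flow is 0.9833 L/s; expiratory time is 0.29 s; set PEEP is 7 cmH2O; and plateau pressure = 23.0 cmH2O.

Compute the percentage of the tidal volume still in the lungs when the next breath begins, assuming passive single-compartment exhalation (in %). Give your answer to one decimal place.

22.3

R = (PIP − Pplat)/V̇ = (30.9 − 23.0) / 0.9833 = 7.9/0.9833 = 8.034 cmH2O·s/L.
C = Vt/(Pplat − PEEP) = 385.0 / (23.0 − 7) = 385.0/16.0 = 24.063 mL/cmH2O.
τ = R × C = 8.034 × 0.02406 L/cmH2O = 0.1933 s.
Fraction remaining at end-expiration = e^(−Te/τ) = e^(−0.29/0.1933) = 0.2231 → 22.31%.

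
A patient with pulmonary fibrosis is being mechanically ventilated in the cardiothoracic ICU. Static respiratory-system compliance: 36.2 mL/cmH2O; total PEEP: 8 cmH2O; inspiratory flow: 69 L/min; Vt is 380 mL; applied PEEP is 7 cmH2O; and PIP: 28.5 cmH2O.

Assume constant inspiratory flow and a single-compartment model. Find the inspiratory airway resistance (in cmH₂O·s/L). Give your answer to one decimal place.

Flow: 69 L/min ÷ 60 = 1.15 L/s.
Total PEEP = 8 cmH2O (set 7 + intrinsic 1); this is the baseline alveolar pressure.
Equation of motion (constant flow): PIP = Vt/C + R·V̇ + PEEP.
R·V̇ = PIP − Vt/C − PEEP = 28.5 − 380/36.2 − 8 = 28.5 − 10.497 − 8 = 10.003 cmH2O.
R = 10.003 / 1.15 = 8.698 cmH2O·s/L.

8.7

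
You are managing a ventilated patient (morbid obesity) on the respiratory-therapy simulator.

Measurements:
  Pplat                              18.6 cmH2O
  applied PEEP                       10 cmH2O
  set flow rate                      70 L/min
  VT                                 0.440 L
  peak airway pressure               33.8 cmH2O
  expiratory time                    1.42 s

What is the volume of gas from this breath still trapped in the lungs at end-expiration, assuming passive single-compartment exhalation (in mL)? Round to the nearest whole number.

52

Flow: 70 L/min ÷ 60 = 1.1667 L/s.
R = (PIP − Pplat)/V̇ = (33.8 − 18.6) / 1.1667 = 15.2/1.1667 = 13.028 cmH2O·s/L.
C = Vt/(Pplat − PEEP) = 440.0 / (18.6 − 10) = 440.0/8.6 = 51.163 mL/cmH2O.
τ = R × C = 13.028 × 0.05116 L/cmH2O = 0.6665 s.
Fraction remaining = e^(−Te/τ) = e^(−1.42/0.6665) = 0.1188.
Trapped volume = 440.0 × 0.1188 = 52.272 mL.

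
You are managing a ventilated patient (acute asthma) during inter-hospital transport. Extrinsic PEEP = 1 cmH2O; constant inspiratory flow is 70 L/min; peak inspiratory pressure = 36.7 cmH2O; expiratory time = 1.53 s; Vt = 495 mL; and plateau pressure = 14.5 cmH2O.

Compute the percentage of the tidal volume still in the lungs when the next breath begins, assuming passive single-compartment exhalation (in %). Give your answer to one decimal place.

11.2

Flow: 70 L/min ÷ 60 = 1.1667 L/s.
R = (PIP − Pplat)/V̇ = (36.7 − 14.5) / 1.1667 = 22.2/1.1667 = 19.028 cmH2O·s/L.
C = Vt/(Pplat − PEEP) = 495.0 / (14.5 − 1) = 495.0/13.5 = 36.667 mL/cmH2O.
τ = R × C = 19.028 × 0.03667 L/cmH2O = 0.6978 s.
Fraction remaining at end-expiration = e^(−Te/τ) = e^(−1.53/0.6978) = 0.1116 → 11.16%.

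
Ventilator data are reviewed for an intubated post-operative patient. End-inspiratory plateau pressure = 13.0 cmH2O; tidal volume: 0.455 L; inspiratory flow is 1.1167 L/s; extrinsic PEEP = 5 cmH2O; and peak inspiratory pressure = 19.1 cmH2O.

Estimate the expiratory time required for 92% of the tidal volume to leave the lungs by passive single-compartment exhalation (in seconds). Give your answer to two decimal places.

R = (PIP − Pplat)/V̇ = (19.1 − 13.0) / 1.1167 = 6.1/1.1167 = 5.463 cmH2O·s/L.
C = Vt/(Pplat − PEEP) = 455.0 / (13.0 − 5) = 455.0/8.0 = 56.875 mL/cmH2O.
τ = R × C = 5.463 × 0.05688 L/cmH2O = 0.3107 s.
t = −τ·ln(1 − 0.92) = −0.3107·ln(0.08) = 0.7847 s.

0.78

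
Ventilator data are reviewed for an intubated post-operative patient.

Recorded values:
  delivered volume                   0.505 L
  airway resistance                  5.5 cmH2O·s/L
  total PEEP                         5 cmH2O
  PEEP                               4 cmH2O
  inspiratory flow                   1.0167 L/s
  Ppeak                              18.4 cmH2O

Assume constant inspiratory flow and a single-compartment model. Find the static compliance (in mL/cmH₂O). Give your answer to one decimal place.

Total PEEP = 5 cmH2O (set 4 + intrinsic 1); this is the baseline alveolar pressure.
Equation of motion (constant flow): PIP = Vt/C + R·V̇ + PEEP.
Vt/C = PIP − R·V̇ − PEEP = 18.4 − 5.5×1.0167 − 5 = 18.4 − 5.592 − 5 = 7.808 cmH2O.
C = Vt / 7.808 = 505 / 7.808 = 64.677 mL/cmH2O.

64.7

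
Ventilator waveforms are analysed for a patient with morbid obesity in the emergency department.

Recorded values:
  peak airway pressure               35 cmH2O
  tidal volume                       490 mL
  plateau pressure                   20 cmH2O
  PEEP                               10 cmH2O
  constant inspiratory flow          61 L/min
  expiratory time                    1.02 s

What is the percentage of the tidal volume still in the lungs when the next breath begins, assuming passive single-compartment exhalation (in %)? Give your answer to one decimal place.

Flow: 61 L/min ÷ 60 = 1.0167 L/s.
R = (PIP − Pplat)/V̇ = (35 − 20) / 1.0167 = 15.0/1.0167 = 14.754 cmH2O·s/L.
C = Vt/(Pplat − PEEP) = 490.0 / (20 − 10) = 490.0/10.0 = 49.0 mL/cmH2O.
τ = R × C = 14.754 × 0.049 L/cmH2O = 0.7229 s.
Fraction remaining at end-expiration = e^(−Te/τ) = e^(−1.02/0.7229) = 0.2439 → 24.39%.

24.4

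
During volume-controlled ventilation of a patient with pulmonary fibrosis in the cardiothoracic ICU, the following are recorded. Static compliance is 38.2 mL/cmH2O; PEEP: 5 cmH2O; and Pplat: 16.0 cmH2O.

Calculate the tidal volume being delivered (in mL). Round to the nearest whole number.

420

Vt = Cstat × (Pplat − PEEP) = 38.2 × (16.0 − 5) = 38.2 × 11.0 = 420.2 mL.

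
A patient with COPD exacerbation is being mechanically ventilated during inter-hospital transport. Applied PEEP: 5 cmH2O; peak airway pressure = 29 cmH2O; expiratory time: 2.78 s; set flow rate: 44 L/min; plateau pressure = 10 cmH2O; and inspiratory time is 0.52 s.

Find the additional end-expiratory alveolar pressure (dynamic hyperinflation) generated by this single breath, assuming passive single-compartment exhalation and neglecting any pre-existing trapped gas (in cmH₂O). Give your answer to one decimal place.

1.2

Flow: 44 L/min ÷ 60 = 0.7333 L/s.
Vt = flow × Ti = 0.7333 L/s × 0.52 s × 1000 mL/L = 381.32 mL.
R = (PIP − Pplat)/V̇ = (29 − 10) / 0.7333 = 19.0/0.7333 = 25.91 cmH2O·s/L.
C = Vt/(Pplat − PEEP) = 381.32 / (10 − 5) = 381.32/5.0 = 76.264 mL/cmH2O.
τ = R × C = 25.91 × 0.07626 L/cmH2O = 1.976 s.
Fraction remaining = e^(−Te/τ) = e^(−2.78/1.976) = 0.2449; trapped volume = 381.32 × 0.2449 = 93.385 mL.
Additional alveolar pressure from trapping ≈ V_trapped / C = 93.385 / 76.264 = 1.224 cmH2O.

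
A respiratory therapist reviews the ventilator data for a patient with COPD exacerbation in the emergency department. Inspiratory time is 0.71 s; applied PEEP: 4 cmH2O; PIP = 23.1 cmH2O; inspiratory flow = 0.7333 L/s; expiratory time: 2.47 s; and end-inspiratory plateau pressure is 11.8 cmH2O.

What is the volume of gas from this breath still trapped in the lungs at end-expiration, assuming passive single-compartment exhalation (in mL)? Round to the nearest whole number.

47

Vt = flow × Ti = 0.7333 L/s × 0.71 s × 1000 mL/L = 520.64 mL.
R = (PIP − Pplat)/V̇ = (23.1 − 11.8) / 0.7333 = 11.3/0.7333 = 15.41 cmH2O·s/L.
C = Vt/(Pplat − PEEP) = 520.64 / (11.8 − 4) = 520.64/7.8 = 66.749 mL/cmH2O.
τ = R × C = 15.41 × 0.06675 L/cmH2O = 1.029 s.
Fraction remaining = e^(−Te/τ) = e^(−2.47/1.029) = 0.09068.
Trapped volume = 520.64 × 0.09068 = 47.212 mL.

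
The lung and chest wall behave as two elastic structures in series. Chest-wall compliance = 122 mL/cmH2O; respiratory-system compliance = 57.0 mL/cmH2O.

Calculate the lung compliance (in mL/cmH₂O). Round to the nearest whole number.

107

1/CL = 1/Crs − 1/Ccw.
1/CL = 1/57.0 − 1/122 = 0.009347.
CL = 106.99 mL/cmH2O.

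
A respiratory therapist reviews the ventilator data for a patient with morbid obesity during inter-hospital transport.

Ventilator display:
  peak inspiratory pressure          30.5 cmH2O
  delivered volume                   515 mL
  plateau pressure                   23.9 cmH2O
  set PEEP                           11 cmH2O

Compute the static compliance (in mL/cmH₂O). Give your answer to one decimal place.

Cstat = Vt / (Pplat − PEEP) = 515 / (23.9 − 11) = 515 / 12.9 = 39.922 mL/cmH2O.

39.9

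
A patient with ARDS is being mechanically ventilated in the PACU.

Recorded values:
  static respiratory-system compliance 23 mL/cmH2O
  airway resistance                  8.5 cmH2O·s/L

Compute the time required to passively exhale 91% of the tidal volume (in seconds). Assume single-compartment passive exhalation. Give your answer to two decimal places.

τ = R × C = 8.5 × 23 mL/cmH2O = 8.5 × 0.023 L/cmH2O = 0.1955 s.
Exhaled fraction f = 1 − e^(−t/τ) → t = −τ·ln(1 − f) = −0.1955·ln(0.09) = 0.4708 s.

0.47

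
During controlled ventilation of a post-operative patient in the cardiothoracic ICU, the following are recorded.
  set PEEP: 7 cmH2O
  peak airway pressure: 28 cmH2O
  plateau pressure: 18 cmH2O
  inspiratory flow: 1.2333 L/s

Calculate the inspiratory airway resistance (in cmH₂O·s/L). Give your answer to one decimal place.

8.1

Raw = (PIP − Pplat) / flow = (28 − 18) / 1.2333 = 10.0 / 1.2333 = 8.108 cmH2O·s/L.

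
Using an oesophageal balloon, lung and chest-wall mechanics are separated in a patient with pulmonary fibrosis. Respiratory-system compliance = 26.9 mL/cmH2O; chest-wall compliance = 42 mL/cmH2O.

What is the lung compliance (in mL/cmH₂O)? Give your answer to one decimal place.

1/CL = 1/Crs − 1/Ccw.
1/CL = 1/26.9 − 1/42 = 0.01337.
CL = 74.794 mL/cmH2O.

74.8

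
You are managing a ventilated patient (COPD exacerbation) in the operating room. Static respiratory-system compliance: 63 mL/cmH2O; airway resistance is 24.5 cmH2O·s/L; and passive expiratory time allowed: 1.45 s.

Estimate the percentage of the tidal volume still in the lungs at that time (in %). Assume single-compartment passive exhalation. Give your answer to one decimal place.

τ = R × C = 24.5 × 63 mL/cmH2O = 24.5 × 0.063 L/cmH2O = 1.544 s.
Passive exhalation: V(t)/V₀ = e^(−t/τ) = e^(−1.45/1.544) = 0.391.
Fraction remaining = 0.391 → 39.1%.

39.1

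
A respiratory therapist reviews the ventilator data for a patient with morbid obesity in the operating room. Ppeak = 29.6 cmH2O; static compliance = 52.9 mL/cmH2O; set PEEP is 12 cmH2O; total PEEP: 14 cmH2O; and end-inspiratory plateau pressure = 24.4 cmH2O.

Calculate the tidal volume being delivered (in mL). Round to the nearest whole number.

550

End-expiratory occlusion gives total PEEP = 14 cmH2O (intrinsic PEEP = 14 − 12 = 2). Use total PEEP for the elastic gradient.
Vt = Cstat × (Pplat − PEEPtotal) = 52.9 × (24.4 − 14) = 52.9 × 10.4 = 550.16 mL.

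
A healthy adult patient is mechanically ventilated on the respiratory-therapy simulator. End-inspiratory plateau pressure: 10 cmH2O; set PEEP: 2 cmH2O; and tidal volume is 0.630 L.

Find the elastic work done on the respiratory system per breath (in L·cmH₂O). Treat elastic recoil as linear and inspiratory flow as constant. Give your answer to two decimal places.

Elastic work ≈ ½ × (Pplat − PEEP) × Vt = 0.5 × (10 − 2) × 0.630 L = 0.5 × 8.0 × 0.630 = 2.52 L·cmH2O.

2.52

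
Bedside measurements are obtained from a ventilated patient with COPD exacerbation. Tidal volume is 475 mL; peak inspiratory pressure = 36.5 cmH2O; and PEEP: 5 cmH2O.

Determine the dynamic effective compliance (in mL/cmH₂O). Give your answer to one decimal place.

Dynamic compliance = Vt / (PIP − PEEP) = 475 / (36.5 − 5) = 475 / 31.5 = 15.079 mL/cmH2O.

15.1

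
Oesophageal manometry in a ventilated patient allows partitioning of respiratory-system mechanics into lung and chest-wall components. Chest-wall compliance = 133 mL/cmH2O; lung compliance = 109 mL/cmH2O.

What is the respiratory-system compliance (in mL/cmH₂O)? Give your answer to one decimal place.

59.9

Lung and chest wall are elastances in series: 1/Crs = 1/CL + 1/Ccw.
1/Crs = 1/109 + 1/133 = 0.01669.
Crs = 59.916 mL/cmH2O.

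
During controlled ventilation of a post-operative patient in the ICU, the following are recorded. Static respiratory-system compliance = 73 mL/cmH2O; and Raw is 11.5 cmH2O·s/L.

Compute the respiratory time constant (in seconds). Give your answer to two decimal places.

0.84

τ = R × C = 11.5 × 73 mL/cmH2O = 11.5 × 0.073 L/cmH2O = 0.8395 s.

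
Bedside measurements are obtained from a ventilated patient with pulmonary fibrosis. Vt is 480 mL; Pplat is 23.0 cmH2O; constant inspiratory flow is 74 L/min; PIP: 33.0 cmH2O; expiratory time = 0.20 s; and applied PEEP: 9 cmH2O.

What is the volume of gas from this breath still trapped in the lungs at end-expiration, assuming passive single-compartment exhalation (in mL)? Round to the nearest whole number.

Flow: 74 L/min ÷ 60 = 1.2333 L/s.
R = (PIP − Pplat)/V̇ = (33.0 − 23.0) / 1.2333 = 10.0/1.2333 = 8.108 cmH2O·s/L.
C = Vt/(Pplat − PEEP) = 480.0 / (23.0 − 9) = 480.0/14.0 = 34.286 mL/cmH2O.
τ = R × C = 8.108 × 0.03429 L/cmH2O = 0.278 s.
Fraction remaining = e^(−Te/τ) = e^(−0.20/0.278) = 0.487.
Trapped volume = 480.0 × 0.487 = 233.76 mL.

234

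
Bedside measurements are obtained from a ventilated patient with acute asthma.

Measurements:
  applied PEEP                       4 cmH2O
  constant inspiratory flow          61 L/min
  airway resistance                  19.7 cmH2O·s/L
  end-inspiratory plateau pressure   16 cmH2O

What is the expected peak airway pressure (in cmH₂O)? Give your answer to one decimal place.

Flow: 61 L/min ÷ 60 = 1.0167 L/s.
PIP = Pplat + Raw × flow = 16 + 19.7 × 1.0167 = 16 + 20.029 = 36.029 cmH2O.

36.0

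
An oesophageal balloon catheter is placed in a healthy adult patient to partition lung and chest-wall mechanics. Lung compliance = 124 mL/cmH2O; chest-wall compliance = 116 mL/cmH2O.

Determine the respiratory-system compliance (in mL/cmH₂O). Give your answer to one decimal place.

59.9

Lung and chest wall are elastances in series: 1/Crs = 1/CL + 1/Ccw.
1/Crs = 1/124 + 1/116 = 0.01669.
Crs = 59.916 mL/cmH2O.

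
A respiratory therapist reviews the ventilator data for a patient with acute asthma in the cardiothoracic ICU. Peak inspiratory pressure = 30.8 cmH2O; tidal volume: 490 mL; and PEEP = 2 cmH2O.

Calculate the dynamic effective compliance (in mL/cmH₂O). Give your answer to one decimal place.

17.0

Dynamic compliance = Vt / (PIP − PEEP) = 490 / (30.8 − 2) = 490 / 28.8 = 17.014 mL/cmH2O.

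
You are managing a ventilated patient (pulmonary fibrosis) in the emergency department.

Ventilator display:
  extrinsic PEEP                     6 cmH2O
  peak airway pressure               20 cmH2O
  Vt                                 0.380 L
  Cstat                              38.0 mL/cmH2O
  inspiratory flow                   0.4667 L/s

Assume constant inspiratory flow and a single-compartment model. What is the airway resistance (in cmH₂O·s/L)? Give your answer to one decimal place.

Equation of motion (constant flow): PIP = Vt/C + R·V̇ + PEEP.
R·V̇ = PIP − Vt/C − PEEP = 20 − 380/38.0 − 6 = 20 − 10.0 − 6 = 4.0 cmH2O.
R = 4.0 / 0.4667 = 8.571 cmH2O·s/L.

8.6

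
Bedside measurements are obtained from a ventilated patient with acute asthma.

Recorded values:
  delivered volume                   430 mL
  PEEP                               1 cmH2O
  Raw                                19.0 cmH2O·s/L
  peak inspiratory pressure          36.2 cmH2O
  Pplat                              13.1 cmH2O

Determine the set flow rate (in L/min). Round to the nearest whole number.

73

flow = (PIP − Pplat) / Raw = (36.2 − 13.1) / 19.0 = 1.216 L/s × 60 = 72.96 L/min.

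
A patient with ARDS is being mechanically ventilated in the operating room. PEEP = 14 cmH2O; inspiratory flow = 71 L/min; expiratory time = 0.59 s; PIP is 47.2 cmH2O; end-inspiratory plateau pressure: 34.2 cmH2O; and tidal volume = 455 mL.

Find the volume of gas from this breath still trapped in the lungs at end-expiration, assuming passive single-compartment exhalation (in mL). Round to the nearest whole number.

Flow: 71 L/min ÷ 60 = 1.1833 L/s.
R = (PIP − Pplat)/V̇ = (47.2 − 34.2) / 1.1833 = 13.0/1.1833 = 10.986 cmH2O·s/L.
C = Vt/(Pplat − PEEP) = 455.0 / (34.2 − 14) = 455.0/20.2 = 22.525 mL/cmH2O.
τ = R × C = 10.986 × 0.02253 L/cmH2O = 0.2475 s.
Fraction remaining = e^(−Te/τ) = e^(−0.59/0.2475) = 0.0922.
Trapped volume = 455.0 × 0.0922 = 41.951 mL.

42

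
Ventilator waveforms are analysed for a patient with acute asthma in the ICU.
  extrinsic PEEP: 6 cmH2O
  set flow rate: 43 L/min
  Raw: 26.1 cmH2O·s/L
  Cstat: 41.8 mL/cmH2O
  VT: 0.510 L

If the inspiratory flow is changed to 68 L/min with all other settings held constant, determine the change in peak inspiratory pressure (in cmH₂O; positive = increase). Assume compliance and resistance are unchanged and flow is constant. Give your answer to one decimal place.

Flow: 43 L/min ÷ 60 = 0.7167 L/s.
New flow: 68 L/min ÷ 60 = 1.1333 L/s.
PIP = Vt/C + R·V̇ + PEEP (constant-flow equation of motion).
Only the resistive term changes: ΔPIP = R × ΔV̇ = 26.1 × (1.1333 − 0.7167) = 26.1 × 0.4166 = 10.873 cmH2O.

10.9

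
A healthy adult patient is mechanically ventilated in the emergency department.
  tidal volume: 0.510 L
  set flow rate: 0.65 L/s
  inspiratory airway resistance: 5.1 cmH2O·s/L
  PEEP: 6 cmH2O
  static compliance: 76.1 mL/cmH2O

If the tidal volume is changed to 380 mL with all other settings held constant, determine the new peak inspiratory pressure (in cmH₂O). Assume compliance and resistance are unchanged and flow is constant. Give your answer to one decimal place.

14.3

PIP = Vt/C + R·V̇ + PEEP (constant-flow equation of motion).
Only the elastic term changes: ΔPIP = ΔVt / C = (380 − 510) / 76.1 = -1.708 cmH2O.
Original PIP = 510/76.1 + 5.1×0.65 + 6 = 16.017 cmH2O; new PIP = 16.017 + (-1.708) = 14.309 cmH2O.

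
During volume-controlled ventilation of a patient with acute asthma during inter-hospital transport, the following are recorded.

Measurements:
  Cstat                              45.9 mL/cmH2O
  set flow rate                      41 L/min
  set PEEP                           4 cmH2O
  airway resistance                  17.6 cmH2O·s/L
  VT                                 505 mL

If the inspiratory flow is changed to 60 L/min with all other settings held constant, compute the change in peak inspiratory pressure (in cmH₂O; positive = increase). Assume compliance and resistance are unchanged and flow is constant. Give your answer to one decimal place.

5.6

Flow: 41 L/min ÷ 60 = 0.6833 L/s.
New flow: 60 L/min ÷ 60 = 1 L/s.
PIP = Vt/C + R·V̇ + PEEP (constant-flow equation of motion).
Only the resistive term changes: ΔPIP = R × ΔV̇ = 17.6 × (1 − 0.6833) = 17.6 × 0.3167 = 5.574 cmH2O.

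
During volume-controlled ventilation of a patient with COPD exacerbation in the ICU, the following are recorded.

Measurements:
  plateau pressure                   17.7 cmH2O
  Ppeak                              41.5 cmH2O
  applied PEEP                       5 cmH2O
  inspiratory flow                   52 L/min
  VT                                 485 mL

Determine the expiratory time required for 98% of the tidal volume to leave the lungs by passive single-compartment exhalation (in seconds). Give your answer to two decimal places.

4.10

Flow: 52 L/min ÷ 60 = 0.8667 L/s.
R = (PIP − Pplat)/V̇ = (41.5 − 17.7) / 0.8667 = 23.8/0.8667 = 27.46 cmH2O·s/L.
C = Vt/(Pplat − PEEP) = 485.0 / (17.7 − 5) = 485.0/12.7 = 38.189 mL/cmH2O.
τ = R × C = 27.46 × 0.03819 L/cmH2O = 1.049 s.
t = −τ·ln(1 − 0.98) = −1.049·ln(0.02) = 4.104 s.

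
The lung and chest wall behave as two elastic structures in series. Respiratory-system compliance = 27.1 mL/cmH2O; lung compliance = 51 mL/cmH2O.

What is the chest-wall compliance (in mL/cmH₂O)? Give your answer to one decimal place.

1/Ccw = 1/Crs − 1/CL.
1/Ccw = 1/27.1 − 1/51 = 0.01729.
Ccw = 57.837 mL/cmH2O.

57.8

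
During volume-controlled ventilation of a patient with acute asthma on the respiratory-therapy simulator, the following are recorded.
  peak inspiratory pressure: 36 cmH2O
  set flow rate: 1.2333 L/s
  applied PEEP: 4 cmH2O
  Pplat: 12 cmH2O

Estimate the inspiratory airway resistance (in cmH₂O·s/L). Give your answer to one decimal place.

Raw = (PIP − Pplat) / flow = (36 − 12) / 1.2333 = 24.0 / 1.2333 = 19.46 cmH2O·s/L.

19.5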